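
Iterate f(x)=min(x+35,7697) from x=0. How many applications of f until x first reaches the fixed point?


Step 1: x=0, cap=7697, increment=35
Step 2: x grows by 35 each step until capped at 7697; fixed point is x=7697
Step 3: iterations = ceil(7697/35) = 220

220


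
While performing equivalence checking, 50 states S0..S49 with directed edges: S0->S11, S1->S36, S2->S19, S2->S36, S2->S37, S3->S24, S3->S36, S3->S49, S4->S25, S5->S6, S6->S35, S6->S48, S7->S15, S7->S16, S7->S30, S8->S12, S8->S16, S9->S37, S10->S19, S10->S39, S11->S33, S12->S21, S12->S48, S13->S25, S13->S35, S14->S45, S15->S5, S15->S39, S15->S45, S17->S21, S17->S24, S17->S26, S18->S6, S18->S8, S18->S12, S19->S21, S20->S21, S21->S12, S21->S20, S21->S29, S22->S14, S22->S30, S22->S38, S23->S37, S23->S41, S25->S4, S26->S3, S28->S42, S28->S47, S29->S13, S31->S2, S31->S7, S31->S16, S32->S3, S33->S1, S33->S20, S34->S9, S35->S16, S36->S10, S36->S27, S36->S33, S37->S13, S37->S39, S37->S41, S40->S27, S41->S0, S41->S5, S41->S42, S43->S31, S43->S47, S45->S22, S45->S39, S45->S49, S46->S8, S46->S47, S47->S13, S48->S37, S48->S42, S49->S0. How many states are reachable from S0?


BFS from S0:
  layer 0: {S0}
  layer 1: {S11}
  layer 2: {S33}
  layer 3: {S1, S20}
  layer 4: {S21, S36}
  layer 5: {S10, S12, S27, S29}
  layer 6: {S13, S19, S39, S48}
  layer 7: {S25, S35, S37, S42}
  layer 8: {S4, S16, S41}
  layer 9: {S5}
  layer 10: {S6}
Reachable set: {S0, S1, S4, S5, S6, S10, S11, S12, S13, S16, S19, S20, S21, S25, S27, S29, S33, S35, S36, S37, S39, S41, S42, S48}
Count = 24

24


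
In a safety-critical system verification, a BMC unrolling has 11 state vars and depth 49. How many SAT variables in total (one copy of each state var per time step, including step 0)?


BMC unrolls to depth k, creating one copy of each state var for steps 0..k.
Step count = 49 + 1 = 50 (steps 0 through 49)
Vars per step = 11
Total = 11 * 50 = 550

550


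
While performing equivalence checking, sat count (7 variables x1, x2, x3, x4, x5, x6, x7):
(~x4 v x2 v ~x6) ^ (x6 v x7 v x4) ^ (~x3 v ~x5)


CNF with 3 clauses over 7 vars (128 assignments).
An assignment satisfies CNF iff every clause has >=1 true literal.
Check each row (bits = x1,x2,x3,x4,x5,x6,x7; clause T/F shown):
  row 0 [0000000]: clauses=TFT -> 0
  row 1 [0000001]: clauses=TTT -> 1
  row 2 [0000010]: clauses=TTT -> 1
  row 3 [0000011]: clauses=TTT -> 1
  row 4 [0000100]: clauses=TFT -> 0
  (every remaining row is evaluated the same way; all 128 results are listed next)
Full result column, 8 rows per line (x1,x2,x3,x4 fixed per line; x5,x6,x7 runs 000..111 left to right):
  rows 0-7 [x1,x2,x3,x4=0000]: 01110111  (ones: 6)
  rows 8-15 [x1,x2,x3,x4=0001]: 11001100  (ones: 4)
  rows 16-23 [x1,x2,x3,x4=0010]: 01110000  (ones: 3)
  rows 24-31 [x1,x2,x3,x4=0011]: 11000000  (ones: 2)
  rows 32-39 [x1,x2,x3,x4=0100]: 01110111  (ones: 6)
  rows 40-47 [x1,x2,x3,x4=0101]: 11111111  (ones: 8)
  rows 48-55 [x1,x2,x3,x4=0110]: 01110000  (ones: 3)
  rows 56-63 [x1,x2,x3,x4=0111]: 11110000  (ones: 4)
  rows 64-71 [x1,x2,x3,x4=1000]: 01110111  (ones: 6)
  rows 72-79 [x1,x2,x3,x4=1001]: 11001100  (ones: 4)
  rows 80-87 [x1,x2,x3,x4=1010]: 01110000  (ones: 3)
  rows 88-95 [x1,x2,x3,x4=1011]: 11000000  (ones: 2)
  rows 96-103 [x1,x2,x3,x4=1100]: 01110111  (ones: 6)
  rows 104-111 [x1,x2,x3,x4=1101]: 11111111  (ones: 8)
  rows 112-119 [x1,x2,x3,x4=1110]: 01110000  (ones: 3)
  rows 120-127 [x1,x2,x3,x4=1111]: 11110000  (ones: 4)
Satisfying assignments = 6+4+3+2+6+8+3+4+6+4+3+2+6+8+3+4 = 72

72


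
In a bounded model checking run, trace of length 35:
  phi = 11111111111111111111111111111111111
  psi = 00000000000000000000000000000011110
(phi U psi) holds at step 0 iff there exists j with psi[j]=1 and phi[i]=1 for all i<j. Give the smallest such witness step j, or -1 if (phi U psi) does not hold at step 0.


(phi U psi) at 0: need smallest j with psi[j]=1 and phi[i]=1 for all i in [0,j).
Scan from step 0:
  step 0: phi=1, psi=0 -> continue
  step 1: phi=1, psi=0 -> continue
  step 2: phi=1, psi=0 -> continue
  step 3: phi=1, psi=0 -> continue
  step 30: psi=1 and phi held for [0,30) -> witness found
Witness step = 30

30


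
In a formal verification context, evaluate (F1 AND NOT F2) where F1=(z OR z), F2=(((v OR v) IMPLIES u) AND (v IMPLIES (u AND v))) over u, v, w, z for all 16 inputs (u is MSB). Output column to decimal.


F1 = (z OR z)
F2 = (((v OR v) IMPLIES u) AND (v IMPLIES (u AND v)))
Counterexample to F1=>F2 is where F1=1 and F2=0.
Evaluate each row (bits = u,v,w,z, MSB first):
  row 0 [0000]: F1=0 F2=1 -> F1&~F2 -> 0
  row 1 [0001]: F1=1 F2=1 -> F1&~F2 -> 0
  row 2 [0010]: F1=0 F2=1 -> F1&~F2 -> 0
  row 3 [0011]: F1=1 F2=1 -> F1&~F2 -> 0
  row 4 [0100]: F1=0 F2=0 -> F1&~F2 -> 0
  row 5 [0101]: F1=1 F2=0 -> F1&~F2 -> 1
  row 6 [0110]: F1=0 F2=0 -> F1&~F2 -> 0
  row 7 [0111]: F1=1 F2=0 -> F1&~F2 -> 1
  row 8 [1000]: F1=0 F2=1 -> F1&~F2 -> 0
  row 9 [1001]: F1=1 F2=1 -> F1&~F2 -> 0
  row 10 [1010]: F1=0 F2=1 -> F1&~F2 -> 0
  row 11 [1011]: F1=1 F2=1 -> F1&~F2 -> 0
  row 12 [1100]: F1=0 F2=1 -> F1&~F2 -> 0
  row 13 [1101]: F1=1 F2=1 -> F1&~F2 -> 0
  row 14 [1110]: F1=0 F2=1 -> F1&~F2 -> 0
  row 15 [1111]: F1=1 F2=1 -> F1&~F2 -> 0
Full result column, 4 rows per line (u,v fixed per line; w,z runs 00..11 left to right):
  rows 0-3 [u,v=00]: 0000  = hex 0
  rows 4-7 [u,v=01]: 0101  = hex 5
  rows 8-11 [u,v=10]: 0000  = hex 0
  rows 12-15 [u,v=11]: 0000  = hex 0
Counterexample vector (row 0 .. row 15) = 0000010100000000
Output column grouped in 4s = 0000 0101 0000 0000 = 0x0500
Convert to decimal digit by digit (value = value*16 + digit):
  0 -> 0
  0*16 + 5 = 5
  5*16 + 0 = 80
  80*16 + 0 = 1280
Decimal = 1280

1280


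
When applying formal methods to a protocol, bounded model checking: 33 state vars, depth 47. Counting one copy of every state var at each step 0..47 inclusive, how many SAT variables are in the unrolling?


BMC unrolls to depth k, creating one copy of each state var for steps 0..k.
Step count = 47 + 1 = 48 (steps 0 through 47)
Vars per step = 33
Total = 33 * 48 = 1584

1584


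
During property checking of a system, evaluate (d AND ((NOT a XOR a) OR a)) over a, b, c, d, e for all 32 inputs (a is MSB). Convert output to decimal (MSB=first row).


Formula: (d AND ((NOT a XOR a) OR a)) over a, b, c, d, e (32 rows)
Evaluate each row (bits = a,b,c,d,e, MSB first):
  row 0 [00000]: (0 AND ((NOT 0 XOR 0) OR 0)) -> 0
  row 1 [00001]: (0 AND ((NOT 0 XOR 0) OR 0)) -> 0
  row 2 [00010]: (1 AND ((NOT 0 XOR 0) OR 0)) -> 1
  row 3 [00011]: (1 AND ((NOT 0 XOR 0) OR 0)) -> 1
  row 4 [00100]: (0 AND ((NOT 0 XOR 0) OR 0)) -> 0
  row 5 [00101]: (0 AND ((NOT 0 XOR 0) OR 0)) -> 0
  row 6 [00110]: (1 AND ((NOT 0 XOR 0) OR 0)) -> 1
  row 7 [00111]: (1 AND ((NOT 0 XOR 0) OR 0)) -> 1
  row 8 [01000]: (0 AND ((NOT 0 XOR 0) OR 0)) -> 0
  row 9 [01001]: (0 AND ((NOT 0 XOR 0) OR 0)) -> 0
  row 10 [01010]: (1 AND ((NOT 0 XOR 0) OR 0)) -> 1
  row 11 [01011]: (1 AND ((NOT 0 XOR 0) OR 0)) -> 1
  row 12 [01100]: (0 AND ((NOT 0 XOR 0) OR 0)) -> 0
  row 13 [01101]: (0 AND ((NOT 0 XOR 0) OR 0)) -> 0
  row 14 [01110]: (1 AND ((NOT 0 XOR 0) OR 0)) -> 1
  row 15 [01111]: (1 AND ((NOT 0 XOR 0) OR 0)) -> 1
  row 16 [10000]: (0 AND ((NOT 1 XOR 1) OR 1)) -> 0
  row 17 [10001]: (0 AND ((NOT 1 XOR 1) OR 1)) -> 0
  row 18 [10010]: (1 AND ((NOT 1 XOR 1) OR 1)) -> 1
  row 19 [10011]: (1 AND ((NOT 1 XOR 1) OR 1)) -> 1
  row 20 [10100]: (0 AND ((NOT 1 XOR 1) OR 1)) -> 0
  row 21 [10101]: (0 AND ((NOT 1 XOR 1) OR 1)) -> 0
  row 22 [10110]: (1 AND ((NOT 1 XOR 1) OR 1)) -> 1
  row 23 [10111]: (1 AND ((NOT 1 XOR 1) OR 1)) -> 1
  row 24 [11000]: (0 AND ((NOT 1 XOR 1) OR 1)) -> 0
  row 25 [11001]: (0 AND ((NOT 1 XOR 1) OR 1)) -> 0
  row 26 [11010]: (1 AND ((NOT 1 XOR 1) OR 1)) -> 1
  row 27 [11011]: (1 AND ((NOT 1 XOR 1) OR 1)) -> 1
  row 28 [11100]: (0 AND ((NOT 1 XOR 1) OR 1)) -> 0
  row 29 [11101]: (0 AND ((NOT 1 XOR 1) OR 1)) -> 0
  row 30 [11110]: (1 AND ((NOT 1 XOR 1) OR 1)) -> 1
  row 31 [11111]: (1 AND ((NOT 1 XOR 1) OR 1)) -> 1
Full result column, 4 rows per line (a,b,c fixed per line; d,e runs 00..11 left to right):
  rows 0-3 [a,b,c=000]: 0011  = hex 3
  rows 4-7 [a,b,c=001]: 0011  = hex 3
  rows 8-11 [a,b,c=010]: 0011  = hex 3
  rows 12-15 [a,b,c=011]: 0011  = hex 3
  rows 16-19 [a,b,c=100]: 0011  = hex 3
  rows 20-23 [a,b,c=101]: 0011  = hex 3
  rows 24-27 [a,b,c=110]: 0011  = hex 3
  rows 28-31 [a,b,c=111]: 0011  = hex 3
Output column (row 0 .. row 31) = 00110011001100110011001100110011
Output column grouped in 4s = 0011 0011 0011 0011 0011 0011 0011 0011 = 0x33333333
Convert to decimal digit by digit (value = value*16 + digit):
  3 -> 3
  3*16 + 3 = 51
  51*16 + 3 = 819
  819*16 + 3 = 13107
  13107*16 + 3 = 209715
  209715*16 + 3 = 3355443
  3355443*16 + 3 = 53687091
  53687091*16 + 3 = 858993459
Decimal = 858993459

858993459


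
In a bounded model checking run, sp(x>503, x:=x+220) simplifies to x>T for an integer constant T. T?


Formula: sp(P, x:=E) = exists old_x. (x = E[old_x/x]) AND P[old_x/x] (old_x is the value of x before the assignment; eliminate old_x by solving x = E[old_x/x] for old_x)
Step 1: Precondition P: x>503, i.e. old_x > 503
Step 2: Assignment gives x = old_x + 220, so old_x = x - 220
Step 3: Substitute into P: x - 220 > 503
Step 4: Simplify: x > 503+220 = 723

723


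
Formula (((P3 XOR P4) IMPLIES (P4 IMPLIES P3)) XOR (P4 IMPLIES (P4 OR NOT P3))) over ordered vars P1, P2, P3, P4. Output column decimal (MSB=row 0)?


Formula: (((P3 XOR P4) IMPLIES (P4 IMPLIES P3)) XOR (P4 IMPLIES (P4 OR NOT P3))) over P1, P2, P3, P4 (16 rows)
Evaluate each row (bits = P1,P2,P3,P4, MSB first):
  row 0 [0000]: (((0 XOR 0) IMPLIES (0 IMPLIES 0)) XOR (0 IMPLIES (0 OR NOT 0))) -> 0
  row 1 [0001]: (((0 XOR 1) IMPLIES (1 IMPLIES 0)) XOR (1 IMPLIES (1 OR NOT 0))) -> 1
  row 2 [0010]: (((1 XOR 0) IMPLIES (0 IMPLIES 1)) XOR (0 IMPLIES (0 OR NOT 1))) -> 0
  row 3 [0011]: (((1 XOR 1) IMPLIES (1 IMPLIES 1)) XOR (1 IMPLIES (1 OR NOT 1))) -> 0
  row 4 [0100]: (((0 XOR 0) IMPLIES (0 IMPLIES 0)) XOR (0 IMPLIES (0 OR NOT 0))) -> 0
  row 5 [0101]: (((0 XOR 1) IMPLIES (1 IMPLIES 0)) XOR (1 IMPLIES (1 OR NOT 0))) -> 1
  row 6 [0110]: (((1 XOR 0) IMPLIES (0 IMPLIES 1)) XOR (0 IMPLIES (0 OR NOT 1))) -> 0
  row 7 [0111]: (((1 XOR 1) IMPLIES (1 IMPLIES 1)) XOR (1 IMPLIES (1 OR NOT 1))) -> 0
  row 8 [1000]: (((0 XOR 0) IMPLIES (0 IMPLIES 0)) XOR (0 IMPLIES (0 OR NOT 0))) -> 0
  row 9 [1001]: (((0 XOR 1) IMPLIES (1 IMPLIES 0)) XOR (1 IMPLIES (1 OR NOT 0))) -> 1
  row 10 [1010]: (((1 XOR 0) IMPLIES (0 IMPLIES 1)) XOR (0 IMPLIES (0 OR NOT 1))) -> 0
  row 11 [1011]: (((1 XOR 1) IMPLIES (1 IMPLIES 1)) XOR (1 IMPLIES (1 OR NOT 1))) -> 0
  row 12 [1100]: (((0 XOR 0) IMPLIES (0 IMPLIES 0)) XOR (0 IMPLIES (0 OR NOT 0))) -> 0
  row 13 [1101]: (((0 XOR 1) IMPLIES (1 IMPLIES 0)) XOR (1 IMPLIES (1 OR NOT 0))) -> 1
  row 14 [1110]: (((1 XOR 0) IMPLIES (0 IMPLIES 1)) XOR (0 IMPLIES (0 OR NOT 1))) -> 0
  row 15 [1111]: (((1 XOR 1) IMPLIES (1 IMPLIES 1)) XOR (1 IMPLIES (1 OR NOT 1))) -> 0
Full result column, 4 rows per line (P1,P2 fixed per line; P3,P4 runs 00..11 left to right):
  rows 0-3 [P1,P2=00]: 0100  = hex 4
  rows 4-7 [P1,P2=01]: 0100  = hex 4
  rows 8-11 [P1,P2=10]: 0100  = hex 4
  rows 12-15 [P1,P2=11]: 0100  = hex 4
Output column (row 0 .. row 15) = 0100010001000100
Output column grouped in 4s = 0100 0100 0100 0100 = 0x4444
Convert to decimal digit by digit (value = value*16 + digit):
  4 -> 4
  4*16 + 4 = 68
  68*16 + 4 = 1092
  1092*16 + 4 = 17476
Decimal = 17476

17476


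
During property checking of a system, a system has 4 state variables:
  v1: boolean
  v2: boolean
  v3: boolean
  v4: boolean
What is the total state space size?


State space = product of domain sizes of all variables.
Domain sizes:
  v1 (boolean): 2
  v2 (boolean): 2
  v3 (boolean): 2
  v4 (boolean): 2
Product = 2 * 2 * 2 * 2 = 16

16


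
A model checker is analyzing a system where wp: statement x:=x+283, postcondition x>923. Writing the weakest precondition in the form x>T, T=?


Formula: wp(x:=E, P) = P[E/x] (substitute E for x in postcondition)
Step 1: Postcondition: x>923
Step 2: Substitute x+283 for x: x+283>923
Step 3: Solve for x: x > 923-283 = 640

640


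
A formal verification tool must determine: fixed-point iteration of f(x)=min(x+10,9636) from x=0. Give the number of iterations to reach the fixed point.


Step 1: x=0, cap=9636, increment=10
Step 2: x grows by 10 each step until capped at 9636; fixed point is x=9636
Step 3: iterations = ceil(9636/10) = 964

964


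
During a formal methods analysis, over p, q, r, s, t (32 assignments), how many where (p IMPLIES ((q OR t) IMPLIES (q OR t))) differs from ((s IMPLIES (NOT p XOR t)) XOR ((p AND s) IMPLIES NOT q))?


F1 = (p IMPLIES ((q OR t) IMPLIES (q OR t)))
F2 = ((s IMPLIES (NOT p XOR t)) XOR ((p AND s) IMPLIES NOT q))
Evaluate both on each of 32 rows (bits = p,q,r,s,t):
  row 0 [00000]: F1=1 F2=0 (differ) -> 1
  row 1 [00001]: F1=1 F2=0 (differ) -> 1
  row 2 [00010]: F1=1 F2=0 (differ) -> 1
  row 3 [00011]: F1=1 F2=1 -> 0
  row 4 [00100]: F1=1 F2=0 (differ) -> 1
  row 5 [00101]: F1=1 F2=0 (differ) -> 1
  row 6 [00110]: F1=1 F2=0 (differ) -> 1
  row 7 [00111]: F1=1 F2=1 -> 0
  row 8 [01000]: F1=1 F2=0 (differ) -> 1
  row 9 [01001]: F1=1 F2=0 (differ) -> 1
  row 10 [01010]: F1=1 F2=0 (differ) -> 1
  row 11 [01011]: F1=1 F2=1 -> 0
  row 12 [01100]: F1=1 F2=0 (differ) -> 1
  row 13 [01101]: F1=1 F2=0 (differ) -> 1
  row 14 [01110]: F1=1 F2=0 (differ) -> 1
  row 15 [01111]: F1=1 F2=1 -> 0
  row 16 [10000]: F1=1 F2=0 (differ) -> 1
  row 17 [10001]: F1=1 F2=0 (differ) -> 1
  row 18 [10010]: F1=1 F2=1 -> 0
  row 19 [10011]: F1=1 F2=0 (differ) -> 1
  row 20 [10100]: F1=1 F2=0 (differ) -> 1
  row 21 [10101]: F1=1 F2=0 (differ) -> 1
  row 22 [10110]: F1=1 F2=1 -> 0
  row 23 [10111]: F1=1 F2=0 (differ) -> 1
  row 24 [11000]: F1=1 F2=0 (differ) -> 1
  row 25 [11001]: F1=1 F2=0 (differ) -> 1
  row 26 [11010]: F1=1 F2=0 (differ) -> 1
  row 27 [11011]: F1=1 F2=1 -> 0
  row 28 [11100]: F1=1 F2=0 (differ) -> 1
  row 29 [11101]: F1=1 F2=0 (differ) -> 1
  row 30 [11110]: F1=1 F2=0 (differ) -> 1
  row 31 [11111]: F1=1 F2=1 -> 0
Full result column, 8 rows per line (p,q fixed per line; r,s,t runs 000..111 left to right):
  rows 0-7 [p,q=00]: 11101110  (ones: 6)
  rows 8-15 [p,q=01]: 11101110  (ones: 6)
  rows 16-23 [p,q=10]: 11011101  (ones: 6)
  rows 24-31 [p,q=11]: 11101110  (ones: 6)
Disagreements = 6+6+6+6 = 24

24


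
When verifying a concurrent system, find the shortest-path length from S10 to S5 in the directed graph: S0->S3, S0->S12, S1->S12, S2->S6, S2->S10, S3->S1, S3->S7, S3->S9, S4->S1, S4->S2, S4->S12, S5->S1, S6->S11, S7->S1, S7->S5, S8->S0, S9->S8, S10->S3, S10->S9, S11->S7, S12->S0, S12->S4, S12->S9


BFS layer-by-layer from S10:
  dist 0: {S10}
  dist 1: {S3, S9}
  dist 2: {S1, S7, S8}
  dist 3: {S0, S5, S12}
  -> S5 reached at distance 3
Shortest path length = 3

3


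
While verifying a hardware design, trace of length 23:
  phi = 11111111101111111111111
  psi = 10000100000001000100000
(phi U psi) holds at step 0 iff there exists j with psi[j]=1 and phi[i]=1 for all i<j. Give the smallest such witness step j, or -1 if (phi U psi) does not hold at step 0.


(phi U psi) at 0: need smallest j with psi[j]=1 and phi[i]=1 for all i in [0,j).
Scan from step 0:
  step 0: psi=1 and phi held for [0,0) -> witness found
Witness step = 0

0


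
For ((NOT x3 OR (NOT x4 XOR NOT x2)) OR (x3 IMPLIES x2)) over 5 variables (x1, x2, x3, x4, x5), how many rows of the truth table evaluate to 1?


Formula: ((NOT x3 OR (NOT x4 XOR NOT x2)) OR (x3 IMPLIES x2)) over 5 vars (32 rows)
Evaluate each row (x1, x2, x3, x4, x5 as bits, MSB first):
  row 0 [00000]: ((NOT 0 OR (NOT 0 XOR NOT 0)) OR (0 IMPLIES 0)) -> 1
  row 1 [00001]: ((NOT 0 OR (NOT 0 XOR NOT 0)) OR (0 IMPLIES 0)) -> 1
  row 2 [00010]: ((NOT 0 OR (NOT 1 XOR NOT 0)) OR (0 IMPLIES 0)) -> 1
  row 3 [00011]: ((NOT 0 OR (NOT 1 XOR NOT 0)) OR (0 IMPLIES 0)) -> 1
  row 4 [00100]: ((NOT 1 OR (NOT 0 XOR NOT 0)) OR (1 IMPLIES 0)) -> 0
  row 5 [00101]: ((NOT 1 OR (NOT 0 XOR NOT 0)) OR (1 IMPLIES 0)) -> 0
  row 6 [00110]: ((NOT 1 OR (NOT 1 XOR NOT 0)) OR (1 IMPLIES 0)) -> 1
  row 7 [00111]: ((NOT 1 OR (NOT 1 XOR NOT 0)) OR (1 IMPLIES 0)) -> 1
  row 8 [01000]: ((NOT 0 OR (NOT 0 XOR NOT 1)) OR (0 IMPLIES 1)) -> 1
  row 9 [01001]: ((NOT 0 OR (NOT 0 XOR NOT 1)) OR (0 IMPLIES 1)) -> 1
  row 10 [01010]: ((NOT 0 OR (NOT 1 XOR NOT 1)) OR (0 IMPLIES 1)) -> 1
  row 11 [01011]: ((NOT 0 OR (NOT 1 XOR NOT 1)) OR (0 IMPLIES 1)) -> 1
  row 12 [01100]: ((NOT 1 OR (NOT 0 XOR NOT 1)) OR (1 IMPLIES 1)) -> 1
  row 13 [01101]: ((NOT 1 OR (NOT 0 XOR NOT 1)) OR (1 IMPLIES 1)) -> 1
  row 14 [01110]: ((NOT 1 OR (NOT 1 XOR NOT 1)) OR (1 IMPLIES 1)) -> 1
  row 15 [01111]: ((NOT 1 OR (NOT 1 XOR NOT 1)) OR (1 IMPLIES 1)) -> 1
  row 16 [10000]: ((NOT 0 OR (NOT 0 XOR NOT 0)) OR (0 IMPLIES 0)) -> 1
  row 17 [10001]: ((NOT 0 OR (NOT 0 XOR NOT 0)) OR (0 IMPLIES 0)) -> 1
  row 18 [10010]: ((NOT 0 OR (NOT 1 XOR NOT 0)) OR (0 IMPLIES 0)) -> 1
  row 19 [10011]: ((NOT 0 OR (NOT 1 XOR NOT 0)) OR (0 IMPLIES 0)) -> 1
  row 20 [10100]: ((NOT 1 OR (NOT 0 XOR NOT 0)) OR (1 IMPLIES 0)) -> 0
  row 21 [10101]: ((NOT 1 OR (NOT 0 XOR NOT 0)) OR (1 IMPLIES 0)) -> 0
  row 22 [10110]: ((NOT 1 OR (NOT 1 XOR NOT 0)) OR (1 IMPLIES 0)) -> 1
  row 23 [10111]: ((NOT 1 OR (NOT 1 XOR NOT 0)) OR (1 IMPLIES 0)) -> 1
  row 24 [11000]: ((NOT 0 OR (NOT 0 XOR NOT 1)) OR (0 IMPLIES 1)) -> 1
  row 25 [11001]: ((NOT 0 OR (NOT 0 XOR NOT 1)) OR (0 IMPLIES 1)) -> 1
  row 26 [11010]: ((NOT 0 OR (NOT 1 XOR NOT 1)) OR (0 IMPLIES 1)) -> 1
  row 27 [11011]: ((NOT 0 OR (NOT 1 XOR NOT 1)) OR (0 IMPLIES 1)) -> 1
  row 28 [11100]: ((NOT 1 OR (NOT 0 XOR NOT 1)) OR (1 IMPLIES 1)) -> 1
  row 29 [11101]: ((NOT 1 OR (NOT 0 XOR NOT 1)) OR (1 IMPLIES 1)) -> 1
  row 30 [11110]: ((NOT 1 OR (NOT 1 XOR NOT 1)) OR (1 IMPLIES 1)) -> 1
  row 31 [11111]: ((NOT 1 OR (NOT 1 XOR NOT 1)) OR (1 IMPLIES 1)) -> 1
Full result column, 8 rows per line (x1,x2 fixed per line; x3,x4,x5 runs 000..111 left to right):
  rows 0-7 [x1,x2=00]: 11110011  (ones: 6)
  rows 8-15 [x1,x2=01]: 11111111  (ones: 8)
  rows 16-23 [x1,x2=10]: 11110011  (ones: 6)
  rows 24-31 [x1,x2=11]: 11111111  (ones: 8)
Count of 1-rows = 6+8+6+8 = 28

28


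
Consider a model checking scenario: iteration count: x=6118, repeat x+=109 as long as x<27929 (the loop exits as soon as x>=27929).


Step 1: x goes from 6118 toward 27929 by 109; the body runs while x<27929, so iterations = ceil((bound-start)/step)
Step 2: Distance=21811
Step 3: ceil(21811/109)=201

201


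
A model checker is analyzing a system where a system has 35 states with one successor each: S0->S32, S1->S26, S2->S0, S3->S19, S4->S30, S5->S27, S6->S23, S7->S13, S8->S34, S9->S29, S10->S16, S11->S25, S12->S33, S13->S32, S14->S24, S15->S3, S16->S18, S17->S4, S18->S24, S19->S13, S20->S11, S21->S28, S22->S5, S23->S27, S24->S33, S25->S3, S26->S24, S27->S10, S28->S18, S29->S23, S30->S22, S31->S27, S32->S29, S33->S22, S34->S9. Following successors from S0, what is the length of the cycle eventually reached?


Trace from S0 until a state repeats:
  S0 -> S32 -> S29 -> S23 -> S27 -> S10 -> S16 -> S18 -> S24 -> S33 -> S22 -> S5 -> S27
S27 first seen at step 4, revisited at step 12.
Cycle length = 12 - 4 = 8

8


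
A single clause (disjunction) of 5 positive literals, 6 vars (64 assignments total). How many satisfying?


Step 1: Total=2^6=64
Step 2: Unsat when all 5 false: 2^1=2
Step 3: Sat=64-2=62

62


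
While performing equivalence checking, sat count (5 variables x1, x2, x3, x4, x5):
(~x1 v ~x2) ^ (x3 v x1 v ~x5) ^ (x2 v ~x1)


CNF with 3 clauses over 5 vars (32 assignments).
An assignment satisfies CNF iff every clause has >=1 true literal.
Check each row (bits = x1,x2,x3,x4,x5; clause T/F shown):
  row 0 [00000]: clauses=TTT -> 1
  row 1 [00001]: clauses=TFT -> 0
  row 2 [00010]: clauses=TTT -> 1
  row 3 [00011]: clauses=TFT -> 0
  row 4 [00100]: clauses=TTT -> 1
  row 5 [00101]: clauses=TTT -> 1
  row 6 [00110]: clauses=TTT -> 1
  row 7 [00111]: clauses=TTT -> 1
  row 8 [01000]: clauses=TTT -> 1
  row 9 [01001]: clauses=TFT -> 0
  row 10 [01010]: clauses=TTT -> 1
  row 11 [01011]: clauses=TFT -> 0
  row 12 [01100]: clauses=TTT -> 1
  row 13 [01101]: clauses=TTT -> 1
  row 14 [01110]: clauses=TTT -> 1
  row 15 [01111]: clauses=TTT -> 1
  row 16 [10000]: clauses=TTF -> 0
  row 17 [10001]: clauses=TTF -> 0
  row 18 [10010]: clauses=TTF -> 0
  row 19 [10011]: clauses=TTF -> 0
  row 20 [10100]: clauses=TTF -> 0
  row 21 [10101]: clauses=TTF -> 0
  row 22 [10110]: clauses=TTF -> 0
  row 23 [10111]: clauses=TTF -> 0
  row 24 [11000]: clauses=FTT -> 0
  row 25 [11001]: clauses=FTT -> 0
  row 26 [11010]: clauses=FTT -> 0
  row 27 [11011]: clauses=FTT -> 0
  row 28 [11100]: clauses=FTT -> 0
  row 29 [11101]: clauses=FTT -> 0
  row 30 [11110]: clauses=FTT -> 0
  row 31 [11111]: clauses=FTT -> 0
Full result column, 8 rows per line (x1,x2 fixed per line; x3,x4,x5 runs 000..111 left to right):
  rows 0-7 [x1,x2=00]: 10101111  (ones: 6)
  rows 8-15 [x1,x2=01]: 10101111  (ones: 6)
  rows 16-23 [x1,x2=10]: 00000000  (ones: 0)
  rows 24-31 [x1,x2=11]: 00000000  (ones: 0)
Satisfying assignments = 6+6+0+0 = 12

12


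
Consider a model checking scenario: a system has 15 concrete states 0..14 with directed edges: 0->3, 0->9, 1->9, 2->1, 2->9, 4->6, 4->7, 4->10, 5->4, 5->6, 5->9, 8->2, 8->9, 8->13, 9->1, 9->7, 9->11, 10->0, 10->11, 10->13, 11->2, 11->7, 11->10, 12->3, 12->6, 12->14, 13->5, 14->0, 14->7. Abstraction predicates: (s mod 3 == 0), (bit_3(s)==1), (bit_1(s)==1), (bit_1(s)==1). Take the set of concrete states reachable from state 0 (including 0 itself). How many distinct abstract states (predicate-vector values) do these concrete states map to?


BFS from 0:
Concrete reachable: {0, 1, 2, 3, 4, 5, 6, 7, 9, 10, 11, 13}
Abstract via predicates (s mod 3 == 0), (bit_3(s)==1), (bit_1(s)==1), (bit_1(s)==1):
  (0,0,0,0) <- {1, 4, 5}
  (0,0,1,1) <- {2, 7}
  (0,1,0,0) <- {13}
  (0,1,1,1) <- {10, 11}
  (1,0,0,0) <- {0}
  (1,0,1,1) <- {3, 6}
  (1,1,0,0) <- {9}
Distinct abstract states = 7

7


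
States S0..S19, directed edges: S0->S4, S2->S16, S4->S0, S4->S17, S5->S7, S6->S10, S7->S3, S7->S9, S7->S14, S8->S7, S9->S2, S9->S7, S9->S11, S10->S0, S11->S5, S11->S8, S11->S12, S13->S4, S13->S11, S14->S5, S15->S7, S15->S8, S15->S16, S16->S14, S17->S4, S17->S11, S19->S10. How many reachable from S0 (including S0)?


BFS from S0:
  layer 0: {S0}
  layer 1: {S4}
  layer 2: {S17}
  layer 3: {S11}
  layer 4: {S5, S8, S12}
  layer 5: {S7}
  layer 6: {S3, S9, S14}
  layer 7: {S2}
  layer 8: {S16}
Reachable set: {S0, S2, S3, S4, S5, S7, S8, S9, S11, S12, S14, S16, S17}
Count = 13

13


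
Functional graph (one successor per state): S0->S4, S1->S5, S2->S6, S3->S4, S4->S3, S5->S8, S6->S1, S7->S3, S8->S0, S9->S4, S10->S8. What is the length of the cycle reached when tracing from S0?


Trace from S0 until a state repeats:
  S0 -> S4 -> S3 -> S4
S4 first seen at step 1, revisited at step 3.
Cycle length = 3 - 1 = 2

2


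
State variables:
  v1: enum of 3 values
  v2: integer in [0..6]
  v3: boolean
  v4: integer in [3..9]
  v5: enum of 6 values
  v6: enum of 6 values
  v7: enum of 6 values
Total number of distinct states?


State space = product of domain sizes of all variables.
Domain sizes:
  v1 (enum of 3 values): 3
  v2 (integer in [0..6]): 7
  v3 (boolean): 2
  v4 (integer in [3..9]): 7
  v5 (enum of 6 values): 6
  v6 (enum of 6 values): 6
  v7 (enum of 6 values): 6
Product = 3 * 7 * 2 * 7 * 6 * 6 * 6 = 63504

63504


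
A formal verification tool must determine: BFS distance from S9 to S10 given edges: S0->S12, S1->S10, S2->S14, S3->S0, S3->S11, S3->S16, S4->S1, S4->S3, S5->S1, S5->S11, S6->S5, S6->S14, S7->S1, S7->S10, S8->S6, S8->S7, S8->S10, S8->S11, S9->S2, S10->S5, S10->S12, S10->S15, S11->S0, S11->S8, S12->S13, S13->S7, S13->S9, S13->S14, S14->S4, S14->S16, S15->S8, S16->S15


BFS layer-by-layer from S9:
  dist 0: {S9}
  dist 1: {S2}
  dist 2: {S14}
  dist 3: {S4, S16}
  dist 4: {S1, S3, S15}
  dist 5: {S0, S8, S10, S11}
  -> S10 reached at distance 5
Shortest path length = 5

5


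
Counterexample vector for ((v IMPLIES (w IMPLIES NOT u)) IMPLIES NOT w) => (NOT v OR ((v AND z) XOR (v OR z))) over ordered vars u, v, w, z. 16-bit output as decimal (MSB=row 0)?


F1 = ((v IMPLIES (w IMPLIES NOT u)) IMPLIES NOT w)
F2 = (NOT v OR ((v AND z) XOR (v OR z)))
Counterexample to F1=>F2 is where F1=1 and F2=0.
Evaluate each row (bits = u,v,w,z, MSB first):
  row 0 [0000]: F1=1 F2=1 -> F1&~F2 -> 0
  row 1 [0001]: F1=1 F2=1 -> F1&~F2 -> 0
  row 2 [0010]: F1=0 F2=1 -> F1&~F2 -> 0
  row 3 [0011]: F1=0 F2=1 -> F1&~F2 -> 0
  row 4 [0100]: F1=1 F2=1 -> F1&~F2 -> 0
  row 5 [0101]: F1=1 F2=0 -> F1&~F2 -> 1
  row 6 [0110]: F1=0 F2=1 -> F1&~F2 -> 0
  row 7 [0111]: F1=0 F2=0 -> F1&~F2 -> 0
  row 8 [1000]: F1=1 F2=1 -> F1&~F2 -> 0
  row 9 [1001]: F1=1 F2=1 -> F1&~F2 -> 0
  row 10 [1010]: F1=0 F2=1 -> F1&~F2 -> 0
  row 11 [1011]: F1=0 F2=1 -> F1&~F2 -> 0
  row 12 [1100]: F1=1 F2=1 -> F1&~F2 -> 0
  row 13 [1101]: F1=1 F2=0 -> F1&~F2 -> 1
  row 14 [1110]: F1=1 F2=1 -> F1&~F2 -> 0
  row 15 [1111]: F1=1 F2=0 -> F1&~F2 -> 1
Full result column, 4 rows per line (u,v fixed per line; w,z runs 00..11 left to right):
  rows 0-3 [u,v=00]: 0000  = hex 0
  rows 4-7 [u,v=01]: 0100  = hex 4
  rows 8-11 [u,v=10]: 0000  = hex 0
  rows 12-15 [u,v=11]: 0101  = hex 5
Counterexample vector (row 0 .. row 15) = 0000010000000101
Output column grouped in 4s = 0000 0100 0000 0101 = 0x0405
Convert to decimal digit by digit (value = value*16 + digit):
  0 -> 0
  0*16 + 4 = 4
  4*16 + 0 = 64
  64*16 + 5 = 1029
Decimal = 1029

1029


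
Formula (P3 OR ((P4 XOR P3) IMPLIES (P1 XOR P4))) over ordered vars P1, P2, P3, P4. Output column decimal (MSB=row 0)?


Formula: (P3 OR ((P4 XOR P3) IMPLIES (P1 XOR P4))) over P1, P2, P3, P4 (16 rows)
Evaluate each row (bits = P1,P2,P3,P4, MSB first):
  row 0 [0000]: (0 OR ((0 XOR 0) IMPLIES (0 XOR 0))) -> 1
  row 1 [0001]: (0 OR ((1 XOR 0) IMPLIES (0 XOR 1))) -> 1
  row 2 [0010]: (1 OR ((0 XOR 1) IMPLIES (0 XOR 0))) -> 1
  row 3 [0011]: (1 OR ((1 XOR 1) IMPLIES (0 XOR 1))) -> 1
  row 4 [0100]: (0 OR ((0 XOR 0) IMPLIES (0 XOR 0))) -> 1
  row 5 [0101]: (0 OR ((1 XOR 0) IMPLIES (0 XOR 1))) -> 1
  row 6 [0110]: (1 OR ((0 XOR 1) IMPLIES (0 XOR 0))) -> 1
  row 7 [0111]: (1 OR ((1 XOR 1) IMPLIES (0 XOR 1))) -> 1
  row 8 [1000]: (0 OR ((0 XOR 0) IMPLIES (1 XOR 0))) -> 1
  row 9 [1001]: (0 OR ((1 XOR 0) IMPLIES (1 XOR 1))) -> 0
  row 10 [1010]: (1 OR ((0 XOR 1) IMPLIES (1 XOR 0))) -> 1
  row 11 [1011]: (1 OR ((1 XOR 1) IMPLIES (1 XOR 1))) -> 1
  row 12 [1100]: (0 OR ((0 XOR 0) IMPLIES (1 XOR 0))) -> 1
  row 13 [1101]: (0 OR ((1 XOR 0) IMPLIES (1 XOR 1))) -> 0
  row 14 [1110]: (1 OR ((0 XOR 1) IMPLIES (1 XOR 0))) -> 1
  row 15 [1111]: (1 OR ((1 XOR 1) IMPLIES (1 XOR 1))) -> 1
Full result column, 4 rows per line (P1,P2 fixed per line; P3,P4 runs 00..11 left to right):
  rows 0-3 [P1,P2=00]: 1111  = hex F
  rows 4-7 [P1,P2=01]: 1111  = hex F
  rows 8-11 [P1,P2=10]: 1011  = hex B
  rows 12-15 [P1,P2=11]: 1011  = hex B
Output column (row 0 .. row 15) = 1111111110111011
Output column grouped in 4s = 1111 1111 1011 1011 = 0xFFBB
Convert to decimal digit by digit (value = value*16 + digit):
  F -> 15
  15*16 + 15 (F) = 255
  255*16 + 11 (B) = 4091
  4091*16 + 11 (B) = 65467
Decimal = 65467

65467


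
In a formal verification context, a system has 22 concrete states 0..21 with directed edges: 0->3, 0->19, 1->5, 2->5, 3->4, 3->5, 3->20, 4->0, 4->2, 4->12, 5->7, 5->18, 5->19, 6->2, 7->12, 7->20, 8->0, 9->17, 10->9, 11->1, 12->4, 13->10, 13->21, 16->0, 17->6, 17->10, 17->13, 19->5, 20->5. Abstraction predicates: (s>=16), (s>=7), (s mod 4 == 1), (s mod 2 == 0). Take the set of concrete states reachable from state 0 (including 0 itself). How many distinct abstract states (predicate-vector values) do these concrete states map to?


BFS from 0:
Concrete reachable: {0, 2, 3, 4, 5, 7, 12, 18, 19, 20}
Abstract via predicates (s>=16), (s>=7), (s mod 4 == 1), (s mod 2 == 0):
  (0,0,0,0) <- {3}
  (0,0,0,1) <- {0, 2, 4}
  (0,0,1,0) <- {5}
  (0,1,0,0) <- {7}
  (0,1,0,1) <- {12}
  (1,1,0,0) <- {19}
  (1,1,0,1) <- {18, 20}
Distinct abstract states = 7

7


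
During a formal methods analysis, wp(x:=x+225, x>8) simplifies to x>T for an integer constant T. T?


Formula: wp(x:=E, P) = P[E/x] (substitute E for x in postcondition)
Step 1: Postcondition: x>8
Step 2: Substitute x+225 for x: x+225>8
Step 3: Solve for x: x > 8-225 = -217

-217


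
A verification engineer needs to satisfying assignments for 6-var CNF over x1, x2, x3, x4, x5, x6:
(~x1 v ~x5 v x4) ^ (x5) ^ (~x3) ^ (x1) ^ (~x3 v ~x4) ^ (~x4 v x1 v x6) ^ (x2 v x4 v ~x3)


CNF with 7 clauses over 6 vars (64 assignments).
An assignment satisfies CNF iff every clause has >=1 true literal.
Check each row (bits = x1,x2,x3,x4,x5,x6; clause T/F shown):
  row 0 [000000]: clauses=TFTFTTT -> 0
  row 1 [000001]: clauses=TFTFTTT -> 0
  row 2 [000010]: clauses=TTTFTTT -> 0
  row 3 [000011]: clauses=TTTFTTT -> 0
  row 4 [000100]: clauses=TFTFTFT -> 0
  (every remaining row is evaluated the same way; all 64 results are listed next)
Full result column, 8 rows per line (x1,x2,x3 fixed per line; x4,x5,x6 runs 000..111 left to right):
  rows 0-7 [x1,x2,x3=000]: 00000000  (ones: 0)
  rows 8-15 [x1,x2,x3=001]: 00000000  (ones: 0)
  rows 16-23 [x1,x2,x3=010]: 00000000  (ones: 0)
  rows 24-31 [x1,x2,x3=011]: 00000000  (ones: 0)
  rows 32-39 [x1,x2,x3=100]: 00000011  (ones: 2)
  rows 40-47 [x1,x2,x3=101]: 00000000  (ones: 0)
  rows 48-55 [x1,x2,x3=110]: 00000011  (ones: 2)
  rows 56-63 [x1,x2,x3=111]: 00000000  (ones: 0)
Satisfying assignments = 0+0+0+0+2+0+2+0 = 4

4


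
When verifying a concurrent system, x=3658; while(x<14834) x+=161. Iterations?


Step 1: x goes from 3658 toward 14834 by 161; the body runs while x<14834, so iterations = ceil((bound-start)/step)
Step 2: Distance=11176
Step 3: ceil(11176/161)=70

70


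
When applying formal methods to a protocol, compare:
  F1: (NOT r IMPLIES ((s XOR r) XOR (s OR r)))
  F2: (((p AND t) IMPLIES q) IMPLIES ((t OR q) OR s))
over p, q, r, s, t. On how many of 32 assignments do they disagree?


F1 = (NOT r IMPLIES ((s XOR r) XOR (s OR r)))
F2 = (((p AND t) IMPLIES q) IMPLIES ((t OR q) OR s))
Evaluate both on each of 32 rows (bits = p,q,r,s,t):
  row 0 [00000]: F1=0 F2=0 -> 0
  row 1 [00001]: F1=0 F2=1 (differ) -> 1
  row 2 [00010]: F1=0 F2=1 (differ) -> 1
  row 3 [00011]: F1=0 F2=1 (differ) -> 1
  row 4 [00100]: F1=1 F2=0 (differ) -> 1
  row 5 [00101]: F1=1 F2=1 -> 0
  row 6 [00110]: F1=1 F2=1 -> 0
  row 7 [00111]: F1=1 F2=1 -> 0
  row 8 [01000]: F1=0 F2=1 (differ) -> 1
  row 9 [01001]: F1=0 F2=1 (differ) -> 1
  row 10 [01010]: F1=0 F2=1 (differ) -> 1
  row 11 [01011]: F1=0 F2=1 (differ) -> 1
  row 12 [01100]: F1=1 F2=1 -> 0
  row 13 [01101]: F1=1 F2=1 -> 0
  row 14 [01110]: F1=1 F2=1 -> 0
  row 15 [01111]: F1=1 F2=1 -> 0
  row 16 [10000]: F1=0 F2=0 -> 0
  row 17 [10001]: F1=0 F2=1 (differ) -> 1
  row 18 [10010]: F1=0 F2=1 (differ) -> 1
  row 19 [10011]: F1=0 F2=1 (differ) -> 1
  row 20 [10100]: F1=1 F2=0 (differ) -> 1
  row 21 [10101]: F1=1 F2=1 -> 0
  row 22 [10110]: F1=1 F2=1 -> 0
  row 23 [10111]: F1=1 F2=1 -> 0
  row 24 [11000]: F1=0 F2=1 (differ) -> 1
  row 25 [11001]: F1=0 F2=1 (differ) -> 1
  row 26 [11010]: F1=0 F2=1 (differ) -> 1
  row 27 [11011]: F1=0 F2=1 (differ) -> 1
  row 28 [11100]: F1=1 F2=1 -> 0
  row 29 [11101]: F1=1 F2=1 -> 0
  row 30 [11110]: F1=1 F2=1 -> 0
  row 31 [11111]: F1=1 F2=1 -> 0
Full result column, 8 rows per line (p,q fixed per line; r,s,t runs 000..111 left to right):
  rows 0-7 [p,q=00]: 01111000  (ones: 4)
  rows 8-15 [p,q=01]: 11110000  (ones: 4)
  rows 16-23 [p,q=10]: 01111000  (ones: 4)
  rows 24-31 [p,q=11]: 11110000  (ones: 4)
Disagreements = 4+4+4+4 = 16

16


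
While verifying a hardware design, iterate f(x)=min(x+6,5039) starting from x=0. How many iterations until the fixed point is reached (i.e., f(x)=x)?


Step 1: x=0, cap=5039, increment=6
Step 2: x grows by 6 each step until capped at 5039; fixed point is x=5039
Step 3: iterations = ceil(5039/6) = 840

840


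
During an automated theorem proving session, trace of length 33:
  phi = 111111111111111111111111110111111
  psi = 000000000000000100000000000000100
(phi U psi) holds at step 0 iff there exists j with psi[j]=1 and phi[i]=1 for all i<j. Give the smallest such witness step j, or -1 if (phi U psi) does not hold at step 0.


(phi U psi) at 0: need smallest j with psi[j]=1 and phi[i]=1 for all i in [0,j).
Scan from step 0:
  step 0: phi=1, psi=0 -> continue
  step 1: phi=1, psi=0 -> continue
  step 2: phi=1, psi=0 -> continue
  step 3: phi=1, psi=0 -> continue
  step 15: psi=1 and phi held for [0,15) -> witness found
Witness step = 15

15


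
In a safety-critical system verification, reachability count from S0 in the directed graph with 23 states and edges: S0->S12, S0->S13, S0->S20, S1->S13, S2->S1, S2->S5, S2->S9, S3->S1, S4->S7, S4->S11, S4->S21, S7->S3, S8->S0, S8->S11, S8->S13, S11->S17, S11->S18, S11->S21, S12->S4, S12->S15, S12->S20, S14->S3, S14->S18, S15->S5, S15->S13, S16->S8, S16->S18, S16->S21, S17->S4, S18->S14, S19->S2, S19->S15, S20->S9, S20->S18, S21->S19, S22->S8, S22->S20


BFS from S0:
  layer 0: {S0}
  layer 1: {S12, S13, S20}
  layer 2: {S4, S9, S15, S18}
  layer 3: {S5, S7, S11, S14, S21}
  layer 4: {S3, S17, S19}
  layer 5: {S1, S2}
Reachable set: {S0, S1, S2, S3, S4, S5, S7, S9, S11, S12, S13, S14, S15, S17, S18, S19, S20, S21}
Count = 18

18


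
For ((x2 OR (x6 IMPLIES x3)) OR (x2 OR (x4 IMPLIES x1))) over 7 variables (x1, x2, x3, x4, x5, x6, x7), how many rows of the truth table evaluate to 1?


Formula: ((x2 OR (x6 IMPLIES x3)) OR (x2 OR (x4 IMPLIES x1))) over 7 vars (128 rows)
Evaluate each row (x1, x2, x3, x4, x5, x6, x7 as bits, MSB first):
  row 0 [0000000]: ((0 OR (0 IMPLIES 0)) OR (0 OR (0 IMPLIES 0))) -> 1
  row 1 [0000001]: ((0 OR (0 IMPLIES 0)) OR (0 OR (0 IMPLIES 0))) -> 1
  row 2 [0000010]: ((0 OR (1 IMPLIES 0)) OR (0 OR (0 IMPLIES 0))) -> 1
  row 3 [0000011]: ((0 OR (1 IMPLIES 0)) OR (0 OR (0 IMPLIES 0))) -> 1
  row 4 [0000100]: ((0 OR (0 IMPLIES 0)) OR (0 OR (0 IMPLIES 0))) -> 1
  (every remaining row is evaluated the same way; all 128 results are listed next)
Full result column, 8 rows per line (x1,x2,x3,x4 fixed per line; x5,x6,x7 runs 000..111 left to right):
  rows 0-7 [x1,x2,x3,x4=0000]: 11111111  (ones: 8)
  rows 8-15 [x1,x2,x3,x4=0001]: 11001100  (ones: 4)
  rows 16-23 [x1,x2,x3,x4=0010]: 11111111  (ones: 8)
  rows 24-31 [x1,x2,x3,x4=0011]: 11111111  (ones: 8)
  rows 32-39 [x1,x2,x3,x4=0100]: 11111111  (ones: 8)
  rows 40-47 [x1,x2,x3,x4=0101]: 11111111  (ones: 8)
  rows 48-55 [x1,x2,x3,x4=0110]: 11111111  (ones: 8)
  rows 56-63 [x1,x2,x3,x4=0111]: 11111111  (ones: 8)
  rows 64-71 [x1,x2,x3,x4=1000]: 11111111  (ones: 8)
  rows 72-79 [x1,x2,x3,x4=1001]: 11111111  (ones: 8)
  rows 80-87 [x1,x2,x3,x4=1010]: 11111111  (ones: 8)
  rows 88-95 [x1,x2,x3,x4=1011]: 11111111  (ones: 8)
  rows 96-103 [x1,x2,x3,x4=1100]: 11111111  (ones: 8)
  rows 104-111 [x1,x2,x3,x4=1101]: 11111111  (ones: 8)
  rows 112-119 [x1,x2,x3,x4=1110]: 11111111  (ones: 8)
  rows 120-127 [x1,x2,x3,x4=1111]: 11111111  (ones: 8)
Count of 1-rows = 8+4+8+8+8+8+8+8+8+8+8+8+8+8+8+8 = 124

124


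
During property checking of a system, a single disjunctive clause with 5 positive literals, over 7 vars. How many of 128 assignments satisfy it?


Step 1: Total=2^7=128
Step 2: Unsat when all 5 false: 2^2=4
Step 3: Sat=128-4=124

124


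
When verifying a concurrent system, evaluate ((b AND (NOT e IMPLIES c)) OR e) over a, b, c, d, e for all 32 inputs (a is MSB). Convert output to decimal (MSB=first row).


Formula: ((b AND (NOT e IMPLIES c)) OR e) over a, b, c, d, e (32 rows)
Evaluate each row (bits = a,b,c,d,e, MSB first):
  row 0 [00000]: ((0 AND (NOT 0 IMPLIES 0)) OR 0) -> 0
  row 1 [00001]: ((0 AND (NOT 1 IMPLIES 0)) OR 1) -> 1
  row 2 [00010]: ((0 AND (NOT 0 IMPLIES 0)) OR 0) -> 0
  row 3 [00011]: ((0 AND (NOT 1 IMPLIES 0)) OR 1) -> 1
  row 4 [00100]: ((0 AND (NOT 0 IMPLIES 1)) OR 0) -> 0
  row 5 [00101]: ((0 AND (NOT 1 IMPLIES 1)) OR 1) -> 1
  row 6 [00110]: ((0 AND (NOT 0 IMPLIES 1)) OR 0) -> 0
  row 7 [00111]: ((0 AND (NOT 1 IMPLIES 1)) OR 1) -> 1
  row 8 [01000]: ((1 AND (NOT 0 IMPLIES 0)) OR 0) -> 0
  row 9 [01001]: ((1 AND (NOT 1 IMPLIES 0)) OR 1) -> 1
  row 10 [01010]: ((1 AND (NOT 0 IMPLIES 0)) OR 0) -> 0
  row 11 [01011]: ((1 AND (NOT 1 IMPLIES 0)) OR 1) -> 1
  row 12 [01100]: ((1 AND (NOT 0 IMPLIES 1)) OR 0) -> 1
  row 13 [01101]: ((1 AND (NOT 1 IMPLIES 1)) OR 1) -> 1
  row 14 [01110]: ((1 AND (NOT 0 IMPLIES 1)) OR 0) -> 1
  row 15 [01111]: ((1 AND (NOT 1 IMPLIES 1)) OR 1) -> 1
  row 16 [10000]: ((0 AND (NOT 0 IMPLIES 0)) OR 0) -> 0
  row 17 [10001]: ((0 AND (NOT 1 IMPLIES 0)) OR 1) -> 1
  row 18 [10010]: ((0 AND (NOT 0 IMPLIES 0)) OR 0) -> 0
  row 19 [10011]: ((0 AND (NOT 1 IMPLIES 0)) OR 1) -> 1
  row 20 [10100]: ((0 AND (NOT 0 IMPLIES 1)) OR 0) -> 0
  row 21 [10101]: ((0 AND (NOT 1 IMPLIES 1)) OR 1) -> 1
  row 22 [10110]: ((0 AND (NOT 0 IMPLIES 1)) OR 0) -> 0
  row 23 [10111]: ((0 AND (NOT 1 IMPLIES 1)) OR 1) -> 1
  row 24 [11000]: ((1 AND (NOT 0 IMPLIES 0)) OR 0) -> 0
  row 25 [11001]: ((1 AND (NOT 1 IMPLIES 0)) OR 1) -> 1
  row 26 [11010]: ((1 AND (NOT 0 IMPLIES 0)) OR 0) -> 0
  row 27 [11011]: ((1 AND (NOT 1 IMPLIES 0)) OR 1) -> 1
  row 28 [11100]: ((1 AND (NOT 0 IMPLIES 1)) OR 0) -> 1
  row 29 [11101]: ((1 AND (NOT 1 IMPLIES 1)) OR 1) -> 1
  row 30 [11110]: ((1 AND (NOT 0 IMPLIES 1)) OR 0) -> 1
  row 31 [11111]: ((1 AND (NOT 1 IMPLIES 1)) OR 1) -> 1
Full result column, 4 rows per line (a,b,c fixed per line; d,e runs 00..11 left to right):
  rows 0-3 [a,b,c=000]: 0101  = hex 5
  rows 4-7 [a,b,c=001]: 0101  = hex 5
  rows 8-11 [a,b,c=010]: 0101  = hex 5
  rows 12-15 [a,b,c=011]: 1111  = hex F
  rows 16-19 [a,b,c=100]: 0101  = hex 5
  rows 20-23 [a,b,c=101]: 0101  = hex 5
  rows 24-27 [a,b,c=110]: 0101  = hex 5
  rows 28-31 [a,b,c=111]: 1111  = hex F
Output column (row 0 .. row 31) = 01010101010111110101010101011111
Output column grouped in 4s = 0101 0101 0101 1111 0101 0101 0101 1111 = 0x555F555F
Convert to decimal digit by digit (value = value*16 + digit):
  5 -> 5
  5*16 + 5 = 85
  85*16 + 5 = 1365
  1365*16 + 15 (F) = 21855
  21855*16 + 5 = 349685
  349685*16 + 5 = 5594965
  5594965*16 + 5 = 89519445
  89519445*16 + 15 (F) = 1432311135
Decimal = 1432311135

1432311135


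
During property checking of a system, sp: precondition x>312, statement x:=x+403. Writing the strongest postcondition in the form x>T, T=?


Formula: sp(P, x:=E) = exists old_x. (x = E[old_x/x]) AND P[old_x/x] (old_x is the value of x before the assignment; eliminate old_x by solving x = E[old_x/x] for old_x)
Step 1: Precondition P: x>312, i.e. old_x > 312
Step 2: Assignment gives x = old_x + 403, so old_x = x - 403
Step 3: Substitute into P: x - 403 > 312
Step 4: Simplify: x > 312+403 = 715

715


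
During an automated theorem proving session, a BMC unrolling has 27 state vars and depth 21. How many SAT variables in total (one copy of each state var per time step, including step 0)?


BMC unrolls to depth k, creating one copy of each state var for steps 0..k.
Step count = 21 + 1 = 22 (steps 0 through 21)
Vars per step = 27
Total = 27 * 22 = 594

594


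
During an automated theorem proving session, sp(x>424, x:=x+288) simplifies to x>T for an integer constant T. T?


Formula: sp(P, x:=E) = exists old_x. (x = E[old_x/x]) AND P[old_x/x] (old_x is the value of x before the assignment; eliminate old_x by solving x = E[old_x/x] for old_x)
Step 1: Precondition P: x>424, i.e. old_x > 424
Step 2: Assignment gives x = old_x + 288, so old_x = x - 288
Step 3: Substitute into P: x - 288 > 424
Step 4: Simplify: x > 424+288 = 712

712


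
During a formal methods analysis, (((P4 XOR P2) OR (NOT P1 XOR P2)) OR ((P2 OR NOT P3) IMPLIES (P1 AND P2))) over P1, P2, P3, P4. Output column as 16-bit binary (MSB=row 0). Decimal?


Formula: (((P4 XOR P2) OR (NOT P1 XOR P2)) OR ((P2 OR NOT P3) IMPLIES (P1 AND P2))) over P1, P2, P3, P4 (16 rows)
Evaluate each row (bits = P1,P2,P3,P4, MSB first):
  row 0 [0000]: (((0 XOR 0) OR (NOT 0 XOR 0)) OR ((0 OR NOT 0) IMPLIES (0 AND 0))) -> 1
  row 1 [0001]: (((1 XOR 0) OR (NOT 0 XOR 0)) OR ((0 OR NOT 0) IMPLIES (0 AND 0))) -> 1
  row 2 [0010]: (((0 XOR 0) OR (NOT 0 XOR 0)) OR ((0 OR NOT 1) IMPLIES (0 AND 0))) -> 1
  row 3 [0011]: (((1 XOR 0) OR (NOT 0 XOR 0)) OR ((0 OR NOT 1) IMPLIES (0 AND 0))) -> 1
  row 4 [0100]: (((0 XOR 1) OR (NOT 0 XOR 1)) OR ((1 OR NOT 0) IMPLIES (0 AND 1))) -> 1
  row 5 [0101]: (((1 XOR 1) OR (NOT 0 XOR 1)) OR ((1 OR NOT 0) IMPLIES (0 AND 1))) -> 0
  row 6 [0110]: (((0 XOR 1) OR (NOT 0 XOR 1)) OR ((1 OR NOT 1) IMPLIES (0 AND 1))) -> 1
  row 7 [0111]: (((1 XOR 1) OR (NOT 0 XOR 1)) OR ((1 OR NOT 1) IMPLIES (0 AND 1))) -> 0
  row 8 [1000]: (((0 XOR 0) OR (NOT 1 XOR 0)) OR ((0 OR NOT 0) IMPLIES (1 AND 0))) -> 0
  row 9 [1001]: (((1 XOR 0) OR (NOT 1 XOR 0)) OR ((0 OR NOT 0) IMPLIES (1 AND 0))) -> 1
  row 10 [1010]: (((0 XOR 0) OR (NOT 1 XOR 0)) OR ((0 OR NOT 1) IMPLIES (1 AND 0))) -> 1
  row 11 [1011]: (((1 XOR 0) OR (NOT 1 XOR 0)) OR ((0 OR NOT 1) IMPLIES (1 AND 0))) -> 1
  row 12 [1100]: (((0 XOR 1) OR (NOT 1 XOR 1)) OR ((1 OR NOT 0) IMPLIES (1 AND 1))) -> 1
  row 13 [1101]: (((1 XOR 1) OR (NOT 1 XOR 1)) OR ((1 OR NOT 0) IMPLIES (1 AND 1))) -> 1
  row 14 [1110]: (((0 XOR 1) OR (NOT 1 XOR 1)) OR ((1 OR NOT 1) IMPLIES (1 AND 1))) -> 1
  row 15 [1111]: (((1 XOR 1) OR (NOT 1 XOR 1)) OR ((1 OR NOT 1) IMPLIES (1 AND 1))) -> 1
Full result column, 4 rows per line (P1,P2 fixed per line; P3,P4 runs 00..11 left to right):
  rows 0-3 [P1,P2=00]: 1111  = hex F
  rows 4-7 [P1,P2=01]: 1010  = hex A
  rows 8-11 [P1,P2=10]: 0111  = hex 7
  rows 12-15 [P1,P2=11]: 1111  = hex F
Output column (row 0 .. row 15) = 1111101001111111
Output column grouped in 4s = 1111 1010 0111 1111 = 0xFA7F
Convert to decimal digit by digit (value = value*16 + digit):
  F -> 15
  15*16 + 10 (A) = 250
  250*16 + 7 = 4007
  4007*16 + 15 (F) = 64127
Decimal = 64127

64127
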